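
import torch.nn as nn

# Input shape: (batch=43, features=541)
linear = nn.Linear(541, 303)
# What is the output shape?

Input shape: (43, 541)
Output shape: (43, 303)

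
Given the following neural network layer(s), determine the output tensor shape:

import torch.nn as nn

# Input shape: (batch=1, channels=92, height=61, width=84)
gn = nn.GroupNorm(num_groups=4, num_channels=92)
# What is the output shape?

Input shape: (1, 92, 61, 84)
Output shape: (1, 92, 61, 84)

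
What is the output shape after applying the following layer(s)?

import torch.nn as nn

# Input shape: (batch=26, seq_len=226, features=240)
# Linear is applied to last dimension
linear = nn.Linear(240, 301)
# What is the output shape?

Input shape: (26, 226, 240)
Output shape: (26, 226, 301)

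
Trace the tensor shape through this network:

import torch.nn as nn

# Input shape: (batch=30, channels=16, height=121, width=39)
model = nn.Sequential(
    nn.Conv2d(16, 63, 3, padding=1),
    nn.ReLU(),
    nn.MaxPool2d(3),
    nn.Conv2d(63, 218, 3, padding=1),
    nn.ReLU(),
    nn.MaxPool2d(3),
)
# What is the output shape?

Input shape: (30, 16, 121, 39)
  -> after first Conv2d: (30, 63, 121, 39)
  -> after first MaxPool2d: (30, 63, 40, 13)
  -> after second Conv2d: (30, 218, 40, 13)
Output shape: (30, 218, 13, 4)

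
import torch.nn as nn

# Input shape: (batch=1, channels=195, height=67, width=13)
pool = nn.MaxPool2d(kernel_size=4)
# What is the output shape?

Input shape: (1, 195, 67, 13)
Output shape: (1, 195, 16, 3)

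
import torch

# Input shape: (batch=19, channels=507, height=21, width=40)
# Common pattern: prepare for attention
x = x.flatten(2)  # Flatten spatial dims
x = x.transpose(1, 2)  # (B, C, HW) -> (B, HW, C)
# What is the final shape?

Input shape: (19, 507, 21, 40)
  -> after flatten(2): (19, 507, 840)
Output shape: (19, 840, 507)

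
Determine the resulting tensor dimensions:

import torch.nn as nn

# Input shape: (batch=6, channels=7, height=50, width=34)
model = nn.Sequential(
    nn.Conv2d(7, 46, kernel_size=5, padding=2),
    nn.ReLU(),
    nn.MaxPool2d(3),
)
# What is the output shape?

Input shape: (6, 7, 50, 34)
  -> after Conv2d: (6, 46, 50, 34)
  -> after ReLU: (6, 46, 50, 34)
Output shape: (6, 46, 16, 11)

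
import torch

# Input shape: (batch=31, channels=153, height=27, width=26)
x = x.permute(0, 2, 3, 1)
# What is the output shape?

Input shape: (31, 153, 27, 26)
Output shape: (31, 27, 26, 153)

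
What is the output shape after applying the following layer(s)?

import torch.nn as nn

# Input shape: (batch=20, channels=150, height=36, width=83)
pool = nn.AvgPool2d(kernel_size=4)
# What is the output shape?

Input shape: (20, 150, 36, 83)
Output shape: (20, 150, 9, 20)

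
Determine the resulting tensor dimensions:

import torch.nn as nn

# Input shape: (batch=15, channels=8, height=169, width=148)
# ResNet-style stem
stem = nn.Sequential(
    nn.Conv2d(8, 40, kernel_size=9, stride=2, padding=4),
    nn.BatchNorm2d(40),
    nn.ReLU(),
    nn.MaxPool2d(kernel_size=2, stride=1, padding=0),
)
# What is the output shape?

Input shape: (15, 8, 169, 148)
  -> after Conv2d 9x9 stride=2: (15, 40, 85, 74)
Output shape: (15, 40, 84, 73)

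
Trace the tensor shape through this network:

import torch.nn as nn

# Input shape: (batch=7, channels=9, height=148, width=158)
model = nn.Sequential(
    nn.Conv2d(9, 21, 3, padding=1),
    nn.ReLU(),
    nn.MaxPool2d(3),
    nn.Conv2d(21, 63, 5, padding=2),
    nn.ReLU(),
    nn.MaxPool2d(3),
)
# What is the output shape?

Input shape: (7, 9, 148, 158)
  -> after first Conv2d: (7, 21, 148, 158)
  -> after first MaxPool2d: (7, 21, 49, 52)
  -> after second Conv2d: (7, 63, 49, 52)
Output shape: (7, 63, 16, 17)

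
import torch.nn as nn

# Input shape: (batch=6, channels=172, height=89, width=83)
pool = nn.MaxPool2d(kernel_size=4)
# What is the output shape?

Input shape: (6, 172, 89, 83)
Output shape: (6, 172, 22, 20)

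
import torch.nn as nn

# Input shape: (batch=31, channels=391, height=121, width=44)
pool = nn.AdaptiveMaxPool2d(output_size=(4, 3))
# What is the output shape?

Input shape: (31, 391, 121, 44)
Output shape: (31, 391, 4, 3)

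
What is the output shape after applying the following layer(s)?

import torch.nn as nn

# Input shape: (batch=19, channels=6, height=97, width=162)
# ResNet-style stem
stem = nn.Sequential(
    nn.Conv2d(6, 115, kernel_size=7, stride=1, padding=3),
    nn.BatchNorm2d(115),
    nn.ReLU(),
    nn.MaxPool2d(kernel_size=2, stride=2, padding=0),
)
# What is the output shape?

Input shape: (19, 6, 97, 162)
  -> after Conv2d 7x7 stride=1: (19, 115, 97, 162)
Output shape: (19, 115, 48, 81)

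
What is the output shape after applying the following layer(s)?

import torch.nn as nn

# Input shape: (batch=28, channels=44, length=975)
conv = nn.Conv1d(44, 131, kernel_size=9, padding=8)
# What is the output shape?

Input shape: (28, 44, 975)
Output shape: (28, 131, 983)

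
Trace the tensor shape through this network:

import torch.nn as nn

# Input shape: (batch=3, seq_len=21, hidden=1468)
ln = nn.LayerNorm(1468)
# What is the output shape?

Input shape: (3, 21, 1468)
Output shape: (3, 21, 1468)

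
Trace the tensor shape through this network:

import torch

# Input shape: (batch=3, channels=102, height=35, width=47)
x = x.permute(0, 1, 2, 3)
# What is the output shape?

Input shape: (3, 102, 35, 47)
Output shape: (3, 102, 35, 47)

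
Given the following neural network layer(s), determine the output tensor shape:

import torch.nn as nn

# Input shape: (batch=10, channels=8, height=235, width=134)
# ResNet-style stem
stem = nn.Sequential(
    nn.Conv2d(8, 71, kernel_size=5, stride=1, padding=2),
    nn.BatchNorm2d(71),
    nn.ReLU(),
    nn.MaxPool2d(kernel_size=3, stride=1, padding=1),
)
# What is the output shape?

Input shape: (10, 8, 235, 134)
  -> after Conv2d 5x5 stride=1: (10, 71, 235, 134)
Output shape: (10, 71, 235, 134)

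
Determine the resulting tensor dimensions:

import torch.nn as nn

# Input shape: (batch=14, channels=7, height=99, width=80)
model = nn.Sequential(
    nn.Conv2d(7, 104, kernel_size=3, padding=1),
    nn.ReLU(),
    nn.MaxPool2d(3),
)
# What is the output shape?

Input shape: (14, 7, 99, 80)
  -> after Conv2d: (14, 104, 99, 80)
  -> after ReLU: (14, 104, 99, 80)
Output shape: (14, 104, 33, 26)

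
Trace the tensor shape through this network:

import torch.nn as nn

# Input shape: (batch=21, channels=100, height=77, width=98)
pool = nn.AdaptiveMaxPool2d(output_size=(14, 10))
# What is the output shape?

Input shape: (21, 100, 77, 98)
Output shape: (21, 100, 14, 10)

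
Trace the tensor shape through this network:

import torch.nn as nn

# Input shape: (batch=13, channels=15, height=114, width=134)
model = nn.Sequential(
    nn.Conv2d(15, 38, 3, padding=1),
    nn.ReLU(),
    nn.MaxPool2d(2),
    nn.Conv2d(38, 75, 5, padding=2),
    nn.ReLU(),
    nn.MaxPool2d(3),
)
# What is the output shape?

Input shape: (13, 15, 114, 134)
  -> after first Conv2d: (13, 38, 114, 134)
  -> after first MaxPool2d: (13, 38, 57, 67)
  -> after second Conv2d: (13, 75, 57, 67)
Output shape: (13, 75, 19, 22)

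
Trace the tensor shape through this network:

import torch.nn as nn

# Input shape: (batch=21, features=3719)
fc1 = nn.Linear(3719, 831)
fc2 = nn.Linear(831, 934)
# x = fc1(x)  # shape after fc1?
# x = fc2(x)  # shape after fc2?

Input shape: (21, 3719)
  -> after fc1: (21, 831)
Output shape: (21, 934)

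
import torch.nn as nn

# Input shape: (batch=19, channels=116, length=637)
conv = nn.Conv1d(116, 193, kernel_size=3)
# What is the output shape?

Input shape: (19, 116, 637)
Output shape: (19, 193, 635)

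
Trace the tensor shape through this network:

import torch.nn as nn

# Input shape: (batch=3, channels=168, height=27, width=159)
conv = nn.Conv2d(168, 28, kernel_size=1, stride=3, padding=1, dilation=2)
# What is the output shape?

Input shape: (3, 168, 27, 159)
Output shape: (3, 28, 10, 54)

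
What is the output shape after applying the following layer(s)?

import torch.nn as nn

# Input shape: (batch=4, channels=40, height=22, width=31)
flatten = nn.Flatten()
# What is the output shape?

Input shape: (4, 40, 22, 31)
Output shape: (4, 27280)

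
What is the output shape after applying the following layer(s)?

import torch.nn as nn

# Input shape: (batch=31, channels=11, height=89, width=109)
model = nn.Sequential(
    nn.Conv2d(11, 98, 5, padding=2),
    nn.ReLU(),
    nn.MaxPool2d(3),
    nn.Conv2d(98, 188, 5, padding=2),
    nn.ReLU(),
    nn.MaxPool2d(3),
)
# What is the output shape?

Input shape: (31, 11, 89, 109)
  -> after first Conv2d: (31, 98, 89, 109)
  -> after first MaxPool2d: (31, 98, 29, 36)
  -> after second Conv2d: (31, 188, 29, 36)
Output shape: (31, 188, 9, 12)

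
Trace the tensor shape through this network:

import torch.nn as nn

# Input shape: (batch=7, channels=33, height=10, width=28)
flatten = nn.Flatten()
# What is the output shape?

Input shape: (7, 33, 10, 28)
Output shape: (7, 9240)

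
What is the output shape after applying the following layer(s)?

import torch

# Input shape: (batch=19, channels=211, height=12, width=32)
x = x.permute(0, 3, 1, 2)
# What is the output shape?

Input shape: (19, 211, 12, 32)
Output shape: (19, 32, 211, 12)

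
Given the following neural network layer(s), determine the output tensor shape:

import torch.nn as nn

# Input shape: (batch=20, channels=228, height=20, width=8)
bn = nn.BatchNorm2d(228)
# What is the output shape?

Input shape: (20, 228, 20, 8)
Output shape: (20, 228, 20, 8)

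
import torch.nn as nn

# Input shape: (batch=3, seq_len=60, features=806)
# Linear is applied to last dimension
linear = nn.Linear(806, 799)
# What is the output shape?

Input shape: (3, 60, 806)
Output shape: (3, 60, 799)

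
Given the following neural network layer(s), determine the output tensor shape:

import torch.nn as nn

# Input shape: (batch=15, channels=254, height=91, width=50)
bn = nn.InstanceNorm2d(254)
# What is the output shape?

Input shape: (15, 254, 91, 50)
Output shape: (15, 254, 91, 50)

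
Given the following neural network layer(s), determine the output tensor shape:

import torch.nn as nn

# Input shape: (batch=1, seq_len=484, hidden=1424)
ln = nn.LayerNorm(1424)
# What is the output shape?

Input shape: (1, 484, 1424)
Output shape: (1, 484, 1424)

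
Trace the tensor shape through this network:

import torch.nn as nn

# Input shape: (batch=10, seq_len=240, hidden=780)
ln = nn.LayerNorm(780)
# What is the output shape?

Input shape: (10, 240, 780)
Output shape: (10, 240, 780)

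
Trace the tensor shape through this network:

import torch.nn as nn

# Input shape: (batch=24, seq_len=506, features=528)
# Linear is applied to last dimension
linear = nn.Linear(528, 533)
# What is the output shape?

Input shape: (24, 506, 528)
Output shape: (24, 506, 533)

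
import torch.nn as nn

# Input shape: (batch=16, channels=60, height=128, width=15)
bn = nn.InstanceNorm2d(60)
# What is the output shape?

Input shape: (16, 60, 128, 15)
Output shape: (16, 60, 128, 15)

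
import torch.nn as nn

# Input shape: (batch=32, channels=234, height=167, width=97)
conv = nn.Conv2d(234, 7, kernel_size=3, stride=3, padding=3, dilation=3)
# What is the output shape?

Input shape: (32, 234, 167, 97)
Output shape: (32, 7, 56, 33)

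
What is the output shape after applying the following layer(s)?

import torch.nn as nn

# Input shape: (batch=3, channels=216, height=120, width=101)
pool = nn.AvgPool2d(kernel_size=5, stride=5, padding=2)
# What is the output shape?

Input shape: (3, 216, 120, 101)
Output shape: (3, 216, 24, 21)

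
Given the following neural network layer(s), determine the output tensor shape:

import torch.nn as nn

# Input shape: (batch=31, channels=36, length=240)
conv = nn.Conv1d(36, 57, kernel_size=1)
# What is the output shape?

Input shape: (31, 36, 240)
Output shape: (31, 57, 240)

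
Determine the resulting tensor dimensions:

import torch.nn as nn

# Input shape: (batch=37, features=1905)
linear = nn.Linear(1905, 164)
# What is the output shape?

Input shape: (37, 1905)
Output shape: (37, 164)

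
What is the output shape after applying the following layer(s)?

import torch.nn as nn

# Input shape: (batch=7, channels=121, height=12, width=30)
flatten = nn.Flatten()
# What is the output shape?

Input shape: (7, 121, 12, 30)
Output shape: (7, 43560)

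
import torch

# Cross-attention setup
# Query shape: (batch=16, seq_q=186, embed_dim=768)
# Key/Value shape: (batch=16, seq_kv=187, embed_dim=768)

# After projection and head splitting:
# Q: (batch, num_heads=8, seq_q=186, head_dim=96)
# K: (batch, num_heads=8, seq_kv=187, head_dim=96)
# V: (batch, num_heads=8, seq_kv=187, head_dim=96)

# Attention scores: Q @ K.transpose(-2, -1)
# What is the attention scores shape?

Input shape: (16, 186, 768)
Output shape: (16, 8, 186, 187)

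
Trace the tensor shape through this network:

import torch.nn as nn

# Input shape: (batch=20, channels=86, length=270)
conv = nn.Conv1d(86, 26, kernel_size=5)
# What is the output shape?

Input shape: (20, 86, 270)
Output shape: (20, 26, 266)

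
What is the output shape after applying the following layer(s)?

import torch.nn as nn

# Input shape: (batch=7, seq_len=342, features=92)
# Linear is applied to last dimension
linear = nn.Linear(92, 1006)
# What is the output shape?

Input shape: (7, 342, 92)
Output shape: (7, 342, 1006)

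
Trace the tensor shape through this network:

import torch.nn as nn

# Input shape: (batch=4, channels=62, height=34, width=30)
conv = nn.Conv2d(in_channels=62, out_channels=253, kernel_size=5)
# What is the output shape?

Input shape: (4, 62, 34, 30)
Output shape: (4, 253, 30, 26)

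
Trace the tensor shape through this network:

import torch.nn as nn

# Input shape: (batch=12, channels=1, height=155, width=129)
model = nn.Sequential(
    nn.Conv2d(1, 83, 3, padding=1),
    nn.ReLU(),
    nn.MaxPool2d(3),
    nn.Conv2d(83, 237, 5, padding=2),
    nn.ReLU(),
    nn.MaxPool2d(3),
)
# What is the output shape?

Input shape: (12, 1, 155, 129)
  -> after first Conv2d: (12, 83, 155, 129)
  -> after first MaxPool2d: (12, 83, 51, 43)
  -> after second Conv2d: (12, 237, 51, 43)
Output shape: (12, 237, 17, 14)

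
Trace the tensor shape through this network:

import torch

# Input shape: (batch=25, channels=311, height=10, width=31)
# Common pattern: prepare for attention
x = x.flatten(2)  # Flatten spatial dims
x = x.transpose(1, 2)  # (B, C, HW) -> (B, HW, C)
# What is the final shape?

Input shape: (25, 311, 10, 31)
  -> after flatten(2): (25, 311, 310)
Output shape: (25, 310, 311)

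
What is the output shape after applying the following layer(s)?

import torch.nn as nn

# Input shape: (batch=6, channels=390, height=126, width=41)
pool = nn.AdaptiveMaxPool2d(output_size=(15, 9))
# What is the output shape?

Input shape: (6, 390, 126, 41)
Output shape: (6, 390, 15, 9)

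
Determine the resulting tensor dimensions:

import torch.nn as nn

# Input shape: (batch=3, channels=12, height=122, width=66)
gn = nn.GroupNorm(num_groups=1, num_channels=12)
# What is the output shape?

Input shape: (3, 12, 122, 66)
Output shape: (3, 12, 122, 66)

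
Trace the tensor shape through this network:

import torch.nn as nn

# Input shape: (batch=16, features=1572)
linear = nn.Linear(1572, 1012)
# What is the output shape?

Input shape: (16, 1572)
Output shape: (16, 1012)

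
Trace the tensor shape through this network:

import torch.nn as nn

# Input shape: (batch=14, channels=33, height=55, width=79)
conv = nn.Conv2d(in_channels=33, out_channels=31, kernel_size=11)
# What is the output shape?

Input shape: (14, 33, 55, 79)
Output shape: (14, 31, 45, 69)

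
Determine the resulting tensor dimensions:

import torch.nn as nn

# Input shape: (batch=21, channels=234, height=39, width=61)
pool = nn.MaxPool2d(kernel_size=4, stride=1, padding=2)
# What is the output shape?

Input shape: (21, 234, 39, 61)
Output shape: (21, 234, 40, 62)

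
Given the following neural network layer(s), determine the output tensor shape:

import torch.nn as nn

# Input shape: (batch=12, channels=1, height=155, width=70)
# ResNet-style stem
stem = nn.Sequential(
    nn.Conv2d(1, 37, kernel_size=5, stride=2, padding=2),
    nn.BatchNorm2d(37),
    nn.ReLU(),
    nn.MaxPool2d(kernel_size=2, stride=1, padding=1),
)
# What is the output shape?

Input shape: (12, 1, 155, 70)
  -> after Conv2d 5x5 stride=2: (12, 37, 78, 35)
Output shape: (12, 37, 79, 36)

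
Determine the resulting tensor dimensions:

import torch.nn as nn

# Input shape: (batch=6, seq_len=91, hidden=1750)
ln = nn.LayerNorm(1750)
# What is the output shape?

Input shape: (6, 91, 1750)
Output shape: (6, 91, 1750)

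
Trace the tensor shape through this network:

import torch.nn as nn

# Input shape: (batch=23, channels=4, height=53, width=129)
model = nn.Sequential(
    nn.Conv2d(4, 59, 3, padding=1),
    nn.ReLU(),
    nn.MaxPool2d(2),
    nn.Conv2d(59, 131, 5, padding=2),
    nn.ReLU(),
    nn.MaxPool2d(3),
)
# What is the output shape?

Input shape: (23, 4, 53, 129)
  -> after first Conv2d: (23, 59, 53, 129)
  -> after first MaxPool2d: (23, 59, 26, 64)
  -> after second Conv2d: (23, 131, 26, 64)
Output shape: (23, 131, 8, 21)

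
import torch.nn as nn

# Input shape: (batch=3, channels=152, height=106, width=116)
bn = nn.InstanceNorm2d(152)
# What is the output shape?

Input shape: (3, 152, 106, 116)
Output shape: (3, 152, 106, 116)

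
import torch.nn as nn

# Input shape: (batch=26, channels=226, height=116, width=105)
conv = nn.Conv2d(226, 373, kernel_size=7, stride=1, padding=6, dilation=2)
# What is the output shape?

Input shape: (26, 226, 116, 105)
Output shape: (26, 373, 116, 105)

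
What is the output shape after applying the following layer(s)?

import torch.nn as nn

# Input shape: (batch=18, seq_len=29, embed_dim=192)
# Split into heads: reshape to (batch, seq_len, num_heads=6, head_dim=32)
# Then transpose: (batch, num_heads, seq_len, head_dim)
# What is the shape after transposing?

Input shape: (18, 29, 192)
  -> after reshape: (18, 29, 6, 32)
Output shape: (18, 6, 29, 32)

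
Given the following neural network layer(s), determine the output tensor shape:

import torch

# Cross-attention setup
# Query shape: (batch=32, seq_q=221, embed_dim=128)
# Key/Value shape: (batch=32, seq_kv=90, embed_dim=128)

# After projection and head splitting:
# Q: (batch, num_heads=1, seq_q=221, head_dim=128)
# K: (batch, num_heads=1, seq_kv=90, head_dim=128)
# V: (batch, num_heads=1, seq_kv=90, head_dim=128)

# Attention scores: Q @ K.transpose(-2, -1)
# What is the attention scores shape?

Input shape: (32, 221, 128)
Output shape: (32, 1, 221, 90)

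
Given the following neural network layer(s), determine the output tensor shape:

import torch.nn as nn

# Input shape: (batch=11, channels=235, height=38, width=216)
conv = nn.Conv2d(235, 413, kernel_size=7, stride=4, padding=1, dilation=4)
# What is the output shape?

Input shape: (11, 235, 38, 216)
Output shape: (11, 413, 4, 49)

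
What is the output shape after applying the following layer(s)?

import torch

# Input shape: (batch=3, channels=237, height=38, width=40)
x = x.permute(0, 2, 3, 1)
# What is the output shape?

Input shape: (3, 237, 38, 40)
Output shape: (3, 38, 40, 237)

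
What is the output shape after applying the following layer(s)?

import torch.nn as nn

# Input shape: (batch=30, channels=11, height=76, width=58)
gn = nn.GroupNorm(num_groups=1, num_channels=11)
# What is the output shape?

Input shape: (30, 11, 76, 58)
Output shape: (30, 11, 76, 58)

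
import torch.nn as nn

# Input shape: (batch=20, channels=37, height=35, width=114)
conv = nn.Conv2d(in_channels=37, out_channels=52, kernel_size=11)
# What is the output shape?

Input shape: (20, 37, 35, 114)
Output shape: (20, 52, 25, 104)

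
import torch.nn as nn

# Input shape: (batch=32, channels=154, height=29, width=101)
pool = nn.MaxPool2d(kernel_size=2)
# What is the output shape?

Input shape: (32, 154, 29, 101)
Output shape: (32, 154, 14, 50)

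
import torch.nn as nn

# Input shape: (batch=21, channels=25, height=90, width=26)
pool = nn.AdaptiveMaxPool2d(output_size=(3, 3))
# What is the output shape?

Input shape: (21, 25, 90, 26)
Output shape: (21, 25, 3, 3)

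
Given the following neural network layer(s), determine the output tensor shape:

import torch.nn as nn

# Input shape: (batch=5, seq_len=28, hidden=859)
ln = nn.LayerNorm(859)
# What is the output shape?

Input shape: (5, 28, 859)
Output shape: (5, 28, 859)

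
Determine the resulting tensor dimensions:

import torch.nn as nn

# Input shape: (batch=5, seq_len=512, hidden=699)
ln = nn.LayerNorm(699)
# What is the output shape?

Input shape: (5, 512, 699)
Output shape: (5, 512, 699)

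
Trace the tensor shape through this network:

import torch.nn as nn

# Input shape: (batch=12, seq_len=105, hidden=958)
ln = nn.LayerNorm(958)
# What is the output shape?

Input shape: (12, 105, 958)
Output shape: (12, 105, 958)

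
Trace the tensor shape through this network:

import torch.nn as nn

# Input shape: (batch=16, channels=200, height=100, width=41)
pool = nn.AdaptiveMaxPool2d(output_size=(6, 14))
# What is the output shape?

Input shape: (16, 200, 100, 41)
Output shape: (16, 200, 6, 14)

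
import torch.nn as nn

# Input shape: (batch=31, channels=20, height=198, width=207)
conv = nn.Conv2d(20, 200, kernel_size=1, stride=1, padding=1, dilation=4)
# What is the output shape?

Input shape: (31, 20, 198, 207)
Output shape: (31, 200, 200, 209)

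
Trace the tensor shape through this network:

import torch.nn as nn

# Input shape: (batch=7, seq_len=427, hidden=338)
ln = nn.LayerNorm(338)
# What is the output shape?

Input shape: (7, 427, 338)
Output shape: (7, 427, 338)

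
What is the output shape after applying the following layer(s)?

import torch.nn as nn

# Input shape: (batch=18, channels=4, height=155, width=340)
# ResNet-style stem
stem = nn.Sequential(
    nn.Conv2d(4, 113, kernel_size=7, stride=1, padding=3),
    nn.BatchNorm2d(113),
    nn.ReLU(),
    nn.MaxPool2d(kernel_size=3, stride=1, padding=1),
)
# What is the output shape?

Input shape: (18, 4, 155, 340)
  -> after Conv2d 7x7 stride=1: (18, 113, 155, 340)
Output shape: (18, 113, 155, 340)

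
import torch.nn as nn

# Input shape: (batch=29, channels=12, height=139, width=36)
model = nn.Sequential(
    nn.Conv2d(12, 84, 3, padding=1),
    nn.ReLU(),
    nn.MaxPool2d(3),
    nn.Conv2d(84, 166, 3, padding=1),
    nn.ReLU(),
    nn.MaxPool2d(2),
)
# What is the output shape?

Input shape: (29, 12, 139, 36)
  -> after first Conv2d: (29, 84, 139, 36)
  -> after first MaxPool2d: (29, 84, 46, 12)
  -> after second Conv2d: (29, 166, 46, 12)
Output shape: (29, 166, 23, 6)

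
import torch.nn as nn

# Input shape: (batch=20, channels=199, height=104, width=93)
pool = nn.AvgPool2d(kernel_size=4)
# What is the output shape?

Input shape: (20, 199, 104, 93)
Output shape: (20, 199, 26, 23)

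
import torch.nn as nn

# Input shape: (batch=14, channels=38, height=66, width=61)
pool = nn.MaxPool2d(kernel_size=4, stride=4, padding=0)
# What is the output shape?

Input shape: (14, 38, 66, 61)
Output shape: (14, 38, 16, 15)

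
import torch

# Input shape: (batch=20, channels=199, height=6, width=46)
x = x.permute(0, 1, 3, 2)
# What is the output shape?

Input shape: (20, 199, 6, 46)
Output shape: (20, 199, 46, 6)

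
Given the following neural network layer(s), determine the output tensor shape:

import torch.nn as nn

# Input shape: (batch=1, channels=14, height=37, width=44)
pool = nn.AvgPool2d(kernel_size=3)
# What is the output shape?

Input shape: (1, 14, 37, 44)
Output shape: (1, 14, 12, 14)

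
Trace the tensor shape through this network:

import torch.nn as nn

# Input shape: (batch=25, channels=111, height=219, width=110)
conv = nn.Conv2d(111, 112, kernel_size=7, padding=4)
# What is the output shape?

Input shape: (25, 111, 219, 110)
Output shape: (25, 112, 221, 112)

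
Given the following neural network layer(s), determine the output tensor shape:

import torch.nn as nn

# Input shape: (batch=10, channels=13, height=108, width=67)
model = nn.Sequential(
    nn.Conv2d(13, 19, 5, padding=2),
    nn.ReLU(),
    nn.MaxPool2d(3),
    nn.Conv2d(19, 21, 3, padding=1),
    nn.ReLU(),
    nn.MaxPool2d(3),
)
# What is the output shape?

Input shape: (10, 13, 108, 67)
  -> after first Conv2d: (10, 19, 108, 67)
  -> after first MaxPool2d: (10, 19, 36, 22)
  -> after second Conv2d: (10, 21, 36, 22)
Output shape: (10, 21, 12, 7)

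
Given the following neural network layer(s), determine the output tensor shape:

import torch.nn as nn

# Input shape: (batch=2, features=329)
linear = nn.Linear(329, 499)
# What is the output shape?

Input shape: (2, 329)
Output shape: (2, 499)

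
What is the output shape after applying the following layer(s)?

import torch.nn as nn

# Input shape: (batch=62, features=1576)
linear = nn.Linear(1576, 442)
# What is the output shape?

Input shape: (62, 1576)
Output shape: (62, 442)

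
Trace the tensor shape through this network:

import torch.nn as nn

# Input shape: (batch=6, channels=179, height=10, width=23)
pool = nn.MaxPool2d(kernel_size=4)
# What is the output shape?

Input shape: (6, 179, 10, 23)
Output shape: (6, 179, 2, 5)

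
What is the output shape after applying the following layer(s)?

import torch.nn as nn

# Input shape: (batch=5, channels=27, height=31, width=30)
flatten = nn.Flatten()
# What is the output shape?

Input shape: (5, 27, 31, 30)
Output shape: (5, 25110)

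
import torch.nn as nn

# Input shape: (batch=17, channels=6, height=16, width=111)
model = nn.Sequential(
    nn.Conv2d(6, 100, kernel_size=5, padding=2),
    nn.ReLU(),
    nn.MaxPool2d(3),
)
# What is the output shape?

Input shape: (17, 6, 16, 111)
  -> after Conv2d: (17, 100, 16, 111)
  -> after ReLU: (17, 100, 16, 111)
Output shape: (17, 100, 5, 37)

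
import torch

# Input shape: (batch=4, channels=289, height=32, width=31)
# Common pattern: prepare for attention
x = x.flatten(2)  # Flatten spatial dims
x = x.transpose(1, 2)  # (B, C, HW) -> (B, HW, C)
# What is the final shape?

Input shape: (4, 289, 32, 31)
  -> after flatten(2): (4, 289, 992)
Output shape: (4, 992, 289)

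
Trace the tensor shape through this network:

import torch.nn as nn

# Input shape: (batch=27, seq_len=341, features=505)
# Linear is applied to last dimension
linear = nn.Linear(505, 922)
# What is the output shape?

Input shape: (27, 341, 505)
Output shape: (27, 341, 922)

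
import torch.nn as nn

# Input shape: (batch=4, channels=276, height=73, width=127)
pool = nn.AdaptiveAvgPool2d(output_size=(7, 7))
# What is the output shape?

Input shape: (4, 276, 73, 127)
Output shape: (4, 276, 7, 7)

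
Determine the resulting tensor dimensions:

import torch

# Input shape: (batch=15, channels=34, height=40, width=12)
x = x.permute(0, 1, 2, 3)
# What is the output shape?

Input shape: (15, 34, 40, 12)
Output shape: (15, 34, 40, 12)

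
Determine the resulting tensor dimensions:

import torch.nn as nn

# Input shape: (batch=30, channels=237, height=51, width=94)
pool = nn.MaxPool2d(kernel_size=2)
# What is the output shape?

Input shape: (30, 237, 51, 94)
Output shape: (30, 237, 25, 47)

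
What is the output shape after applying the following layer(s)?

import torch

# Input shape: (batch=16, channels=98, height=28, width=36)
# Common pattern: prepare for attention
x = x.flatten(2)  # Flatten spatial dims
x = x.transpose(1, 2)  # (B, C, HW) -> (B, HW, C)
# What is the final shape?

Input shape: (16, 98, 28, 36)
  -> after flatten(2): (16, 98, 1008)
Output shape: (16, 1008, 98)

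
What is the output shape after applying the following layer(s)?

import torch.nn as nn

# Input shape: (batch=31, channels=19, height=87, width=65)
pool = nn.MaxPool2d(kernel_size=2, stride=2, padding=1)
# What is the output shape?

Input shape: (31, 19, 87, 65)
Output shape: (31, 19, 44, 33)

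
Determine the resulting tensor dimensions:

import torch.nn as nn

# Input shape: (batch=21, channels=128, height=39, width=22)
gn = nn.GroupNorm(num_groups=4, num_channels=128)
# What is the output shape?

Input shape: (21, 128, 39, 22)
Output shape: (21, 128, 39, 22)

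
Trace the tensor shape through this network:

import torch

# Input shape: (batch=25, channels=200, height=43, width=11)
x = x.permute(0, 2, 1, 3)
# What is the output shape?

Input shape: (25, 200, 43, 11)
Output shape: (25, 43, 200, 11)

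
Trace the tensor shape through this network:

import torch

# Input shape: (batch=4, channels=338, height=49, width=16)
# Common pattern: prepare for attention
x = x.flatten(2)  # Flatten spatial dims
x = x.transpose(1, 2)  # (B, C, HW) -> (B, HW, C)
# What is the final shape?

Input shape: (4, 338, 49, 16)
  -> after flatten(2): (4, 338, 784)
Output shape: (4, 784, 338)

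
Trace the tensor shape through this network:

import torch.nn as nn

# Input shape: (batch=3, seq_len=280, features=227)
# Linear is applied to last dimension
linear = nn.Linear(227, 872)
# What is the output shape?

Input shape: (3, 280, 227)
Output shape: (3, 280, 872)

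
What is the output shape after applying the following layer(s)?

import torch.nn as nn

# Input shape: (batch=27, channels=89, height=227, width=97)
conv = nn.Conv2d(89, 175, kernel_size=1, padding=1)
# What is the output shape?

Input shape: (27, 89, 227, 97)
Output shape: (27, 175, 229, 99)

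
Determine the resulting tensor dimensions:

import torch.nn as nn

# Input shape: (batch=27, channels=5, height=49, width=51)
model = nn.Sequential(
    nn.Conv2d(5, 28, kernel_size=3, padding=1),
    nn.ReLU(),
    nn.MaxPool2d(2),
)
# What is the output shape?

Input shape: (27, 5, 49, 51)
  -> after Conv2d: (27, 28, 49, 51)
  -> after ReLU: (27, 28, 49, 51)
Output shape: (27, 28, 24, 25)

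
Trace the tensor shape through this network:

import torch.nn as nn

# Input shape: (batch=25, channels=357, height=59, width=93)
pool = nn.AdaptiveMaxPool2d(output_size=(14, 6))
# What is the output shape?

Input shape: (25, 357, 59, 93)
Output shape: (25, 357, 14, 6)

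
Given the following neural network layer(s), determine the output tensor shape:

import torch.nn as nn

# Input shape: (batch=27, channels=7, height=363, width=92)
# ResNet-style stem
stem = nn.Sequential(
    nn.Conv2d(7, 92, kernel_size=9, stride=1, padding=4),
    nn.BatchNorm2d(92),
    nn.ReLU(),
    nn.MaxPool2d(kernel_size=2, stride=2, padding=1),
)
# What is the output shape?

Input shape: (27, 7, 363, 92)
  -> after Conv2d 9x9 stride=1: (27, 92, 363, 92)
Output shape: (27, 92, 182, 47)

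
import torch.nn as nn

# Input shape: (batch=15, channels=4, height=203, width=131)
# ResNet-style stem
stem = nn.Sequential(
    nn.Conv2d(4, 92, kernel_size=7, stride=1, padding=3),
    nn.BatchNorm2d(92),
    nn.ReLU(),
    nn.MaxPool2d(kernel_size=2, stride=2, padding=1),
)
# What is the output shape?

Input shape: (15, 4, 203, 131)
  -> after Conv2d 7x7 stride=1: (15, 92, 203, 131)
Output shape: (15, 92, 102, 66)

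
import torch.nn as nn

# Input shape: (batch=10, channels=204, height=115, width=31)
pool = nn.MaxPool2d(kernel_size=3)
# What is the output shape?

Input shape: (10, 204, 115, 31)
Output shape: (10, 204, 38, 10)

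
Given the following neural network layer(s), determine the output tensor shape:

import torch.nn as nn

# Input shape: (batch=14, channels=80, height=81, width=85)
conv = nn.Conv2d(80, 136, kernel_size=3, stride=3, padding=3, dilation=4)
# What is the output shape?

Input shape: (14, 80, 81, 85)
Output shape: (14, 136, 27, 28)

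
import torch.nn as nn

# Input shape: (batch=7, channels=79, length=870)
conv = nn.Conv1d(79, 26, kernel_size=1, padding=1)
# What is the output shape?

Input shape: (7, 79, 870)
Output shape: (7, 26, 872)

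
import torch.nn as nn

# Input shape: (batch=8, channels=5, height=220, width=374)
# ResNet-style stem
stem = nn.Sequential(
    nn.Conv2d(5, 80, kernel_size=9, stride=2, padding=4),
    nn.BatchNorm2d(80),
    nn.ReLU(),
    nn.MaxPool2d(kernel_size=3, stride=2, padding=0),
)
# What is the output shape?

Input shape: (8, 5, 220, 374)
  -> after Conv2d 9x9 stride=2: (8, 80, 110, 187)
Output shape: (8, 80, 54, 93)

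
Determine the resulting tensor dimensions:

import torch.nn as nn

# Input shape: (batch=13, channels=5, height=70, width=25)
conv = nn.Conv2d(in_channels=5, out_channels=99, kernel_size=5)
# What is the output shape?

Input shape: (13, 5, 70, 25)
Output shape: (13, 99, 66, 21)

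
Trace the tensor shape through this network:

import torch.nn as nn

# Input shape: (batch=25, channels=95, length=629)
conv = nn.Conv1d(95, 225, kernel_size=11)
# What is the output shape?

Input shape: (25, 95, 629)
Output shape: (25, 225, 619)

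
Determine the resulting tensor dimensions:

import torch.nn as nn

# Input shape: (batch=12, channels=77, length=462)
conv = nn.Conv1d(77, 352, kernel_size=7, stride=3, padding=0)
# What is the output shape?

Input shape: (12, 77, 462)
Output shape: (12, 352, 152)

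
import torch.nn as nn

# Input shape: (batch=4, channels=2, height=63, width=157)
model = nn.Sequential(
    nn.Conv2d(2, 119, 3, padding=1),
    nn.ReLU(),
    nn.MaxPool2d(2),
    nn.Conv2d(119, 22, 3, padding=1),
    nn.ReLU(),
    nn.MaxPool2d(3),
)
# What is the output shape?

Input shape: (4, 2, 63, 157)
  -> after first Conv2d: (4, 119, 63, 157)
  -> after first MaxPool2d: (4, 119, 31, 78)
  -> after second Conv2d: (4, 22, 31, 78)
Output shape: (4, 22, 10, 26)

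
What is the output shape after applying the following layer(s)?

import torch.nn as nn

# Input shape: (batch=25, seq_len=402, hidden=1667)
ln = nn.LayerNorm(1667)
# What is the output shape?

Input shape: (25, 402, 1667)
Output shape: (25, 402, 1667)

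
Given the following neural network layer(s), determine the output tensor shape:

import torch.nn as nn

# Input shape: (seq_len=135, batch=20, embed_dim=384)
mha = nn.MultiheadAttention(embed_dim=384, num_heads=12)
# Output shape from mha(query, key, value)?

Input shape: (135, 20, 384)
Output shape: (135, 20, 384)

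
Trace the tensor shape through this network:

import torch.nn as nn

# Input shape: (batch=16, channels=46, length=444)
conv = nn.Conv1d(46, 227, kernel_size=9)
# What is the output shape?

Input shape: (16, 46, 444)
Output shape: (16, 227, 436)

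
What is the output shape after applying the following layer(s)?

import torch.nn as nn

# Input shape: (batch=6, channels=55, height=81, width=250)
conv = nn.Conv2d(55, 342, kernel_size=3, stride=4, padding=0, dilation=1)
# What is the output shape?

Input shape: (6, 55, 81, 250)
Output shape: (6, 342, 20, 62)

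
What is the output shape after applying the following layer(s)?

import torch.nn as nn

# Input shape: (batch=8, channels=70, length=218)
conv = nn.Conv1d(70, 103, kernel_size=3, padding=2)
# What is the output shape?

Input shape: (8, 70, 218)
Output shape: (8, 103, 220)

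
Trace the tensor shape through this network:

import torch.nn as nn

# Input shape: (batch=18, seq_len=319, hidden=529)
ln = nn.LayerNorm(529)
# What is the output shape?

Input shape: (18, 319, 529)
Output shape: (18, 319, 529)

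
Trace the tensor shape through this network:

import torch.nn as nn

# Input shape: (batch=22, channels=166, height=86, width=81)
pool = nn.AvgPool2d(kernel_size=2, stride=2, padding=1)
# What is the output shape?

Input shape: (22, 166, 86, 81)
Output shape: (22, 166, 44, 41)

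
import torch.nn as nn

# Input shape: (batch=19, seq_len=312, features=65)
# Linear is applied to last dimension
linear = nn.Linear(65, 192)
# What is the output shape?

Input shape: (19, 312, 65)
Output shape: (19, 312, 192)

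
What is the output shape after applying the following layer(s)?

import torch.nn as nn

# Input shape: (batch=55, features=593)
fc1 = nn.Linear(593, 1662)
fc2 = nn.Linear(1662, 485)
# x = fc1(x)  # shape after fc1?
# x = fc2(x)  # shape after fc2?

Input shape: (55, 593)
  -> after fc1: (55, 1662)
Output shape: (55, 485)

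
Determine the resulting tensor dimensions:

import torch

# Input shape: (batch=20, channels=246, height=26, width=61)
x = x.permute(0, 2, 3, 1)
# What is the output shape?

Input shape: (20, 246, 26, 61)
Output shape: (20, 26, 61, 246)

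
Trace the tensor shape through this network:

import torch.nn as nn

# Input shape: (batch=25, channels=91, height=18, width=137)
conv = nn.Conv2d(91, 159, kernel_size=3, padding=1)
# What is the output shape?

Input shape: (25, 91, 18, 137)
Output shape: (25, 159, 18, 137)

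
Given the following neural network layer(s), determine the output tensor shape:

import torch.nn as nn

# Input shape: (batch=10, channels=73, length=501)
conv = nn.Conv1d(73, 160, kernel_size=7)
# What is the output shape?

Input shape: (10, 73, 501)
Output shape: (10, 160, 495)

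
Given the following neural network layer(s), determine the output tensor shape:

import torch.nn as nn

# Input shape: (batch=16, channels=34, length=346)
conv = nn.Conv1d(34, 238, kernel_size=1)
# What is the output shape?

Input shape: (16, 34, 346)
Output shape: (16, 238, 346)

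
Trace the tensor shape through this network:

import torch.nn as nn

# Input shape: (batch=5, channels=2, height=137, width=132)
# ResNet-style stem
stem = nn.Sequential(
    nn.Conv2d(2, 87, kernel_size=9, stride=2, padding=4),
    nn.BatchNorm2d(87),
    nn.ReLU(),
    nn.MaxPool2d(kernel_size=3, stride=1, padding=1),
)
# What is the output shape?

Input shape: (5, 2, 137, 132)
  -> after Conv2d 9x9 stride=2: (5, 87, 69, 66)
Output shape: (5, 87, 69, 66)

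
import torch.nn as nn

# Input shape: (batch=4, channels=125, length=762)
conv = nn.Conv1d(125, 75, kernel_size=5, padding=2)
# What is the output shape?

Input shape: (4, 125, 762)
Output shape: (4, 75, 762)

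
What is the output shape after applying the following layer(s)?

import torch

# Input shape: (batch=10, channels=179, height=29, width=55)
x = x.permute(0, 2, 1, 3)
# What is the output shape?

Input shape: (10, 179, 29, 55)
Output shape: (10, 29, 179, 55)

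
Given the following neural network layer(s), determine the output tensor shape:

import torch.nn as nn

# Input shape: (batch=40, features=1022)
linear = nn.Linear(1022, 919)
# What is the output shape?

Input shape: (40, 1022)
Output shape: (40, 919)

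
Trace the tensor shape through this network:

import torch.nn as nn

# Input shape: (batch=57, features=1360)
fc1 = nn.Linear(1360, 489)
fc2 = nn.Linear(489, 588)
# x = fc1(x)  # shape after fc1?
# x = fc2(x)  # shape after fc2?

Input shape: (57, 1360)
  -> after fc1: (57, 489)
Output shape: (57, 588)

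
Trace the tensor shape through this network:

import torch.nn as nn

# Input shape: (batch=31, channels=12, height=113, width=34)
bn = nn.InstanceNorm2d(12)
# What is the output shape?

Input shape: (31, 12, 113, 34)
Output shape: (31, 12, 113, 34)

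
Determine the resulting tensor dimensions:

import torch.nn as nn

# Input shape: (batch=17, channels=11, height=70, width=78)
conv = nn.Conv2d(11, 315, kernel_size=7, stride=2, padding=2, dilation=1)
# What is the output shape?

Input shape: (17, 11, 70, 78)
Output shape: (17, 315, 34, 38)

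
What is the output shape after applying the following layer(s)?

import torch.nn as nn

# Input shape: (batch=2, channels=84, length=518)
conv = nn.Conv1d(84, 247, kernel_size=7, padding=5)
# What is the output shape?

Input shape: (2, 84, 518)
Output shape: (2, 247, 522)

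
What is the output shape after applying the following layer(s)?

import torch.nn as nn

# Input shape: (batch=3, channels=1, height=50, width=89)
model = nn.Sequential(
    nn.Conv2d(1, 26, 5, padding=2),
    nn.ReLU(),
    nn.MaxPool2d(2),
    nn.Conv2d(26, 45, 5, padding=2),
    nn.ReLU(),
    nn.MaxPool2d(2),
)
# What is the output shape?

Input shape: (3, 1, 50, 89)
  -> after first Conv2d: (3, 26, 50, 89)
  -> after first MaxPool2d: (3, 26, 25, 44)
  -> after second Conv2d: (3, 45, 25, 44)
Output shape: (3, 45, 12, 22)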